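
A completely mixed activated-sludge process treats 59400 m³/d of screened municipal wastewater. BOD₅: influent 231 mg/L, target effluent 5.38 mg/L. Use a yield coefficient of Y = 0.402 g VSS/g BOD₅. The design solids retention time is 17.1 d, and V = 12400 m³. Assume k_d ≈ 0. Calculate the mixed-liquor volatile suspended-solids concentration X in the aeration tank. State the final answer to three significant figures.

X ≈ 7430 mg/L

Without decay, X = Y Q (S₀−S) θ_c / V = 0.402 × 59400 × (231 − 5.38) × 17.1 / 12400 = 7430 mg/L.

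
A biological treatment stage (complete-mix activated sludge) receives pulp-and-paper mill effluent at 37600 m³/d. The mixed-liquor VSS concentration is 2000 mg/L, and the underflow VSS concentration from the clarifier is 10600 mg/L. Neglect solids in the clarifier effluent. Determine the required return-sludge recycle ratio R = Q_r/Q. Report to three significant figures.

R ≈ 0.233

Mass balance around the secondary clarifier (neglecting effluent solids): R = X / (X_r − X) = 2000 / (10600 − 2000) = 0.2326.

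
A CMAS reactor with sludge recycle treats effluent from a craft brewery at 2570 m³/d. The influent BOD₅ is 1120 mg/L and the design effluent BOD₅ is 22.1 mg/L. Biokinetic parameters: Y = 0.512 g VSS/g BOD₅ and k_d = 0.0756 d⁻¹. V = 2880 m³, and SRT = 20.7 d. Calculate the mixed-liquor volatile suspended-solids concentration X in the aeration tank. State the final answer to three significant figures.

X ≈ 4050 mg/L

X = Y·Q·ΔS·θ_c / [V·(1 + k_d θ_c)] = 0.512 × 2570 × (1120 − 22.1) × 20.7 / [2880 × (1 + 0.0756 × 20.7)] = 4048 mg/L.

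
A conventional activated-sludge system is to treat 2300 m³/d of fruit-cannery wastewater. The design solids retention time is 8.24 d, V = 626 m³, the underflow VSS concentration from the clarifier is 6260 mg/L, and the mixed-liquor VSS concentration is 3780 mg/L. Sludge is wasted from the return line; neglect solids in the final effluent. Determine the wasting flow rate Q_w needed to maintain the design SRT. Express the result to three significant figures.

Q_w ≈ 45.9 m³/d

Q_w = (V·X)/(θ_c X_r) = 626.0 × 3780 / (8.24 × 6260) = 45.87 m³/d.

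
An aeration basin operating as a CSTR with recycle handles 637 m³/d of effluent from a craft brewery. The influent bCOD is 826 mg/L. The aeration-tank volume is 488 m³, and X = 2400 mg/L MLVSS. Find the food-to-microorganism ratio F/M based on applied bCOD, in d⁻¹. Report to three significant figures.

F/M ≈ 0.449 d⁻¹

F/M = applied load / biomass = Q·S₀/(V·X) = 637 × 826 / (488.0 × 2400) = 0.4493 d⁻¹.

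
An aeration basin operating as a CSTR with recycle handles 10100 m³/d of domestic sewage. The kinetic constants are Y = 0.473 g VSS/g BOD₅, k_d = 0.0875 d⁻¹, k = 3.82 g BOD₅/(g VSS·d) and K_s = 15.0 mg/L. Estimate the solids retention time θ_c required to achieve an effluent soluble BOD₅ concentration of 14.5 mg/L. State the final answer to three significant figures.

θ_c ≈ 1.25 d

At the target effluent, Y k S/(K_s+S) = 0.473×3.82×14.5/29.50 = 0.8881 d⁻¹.
1/θ_c = 0.8881 − 0.0875 = 0.8006 d⁻¹, so θ_c = 1.249 d.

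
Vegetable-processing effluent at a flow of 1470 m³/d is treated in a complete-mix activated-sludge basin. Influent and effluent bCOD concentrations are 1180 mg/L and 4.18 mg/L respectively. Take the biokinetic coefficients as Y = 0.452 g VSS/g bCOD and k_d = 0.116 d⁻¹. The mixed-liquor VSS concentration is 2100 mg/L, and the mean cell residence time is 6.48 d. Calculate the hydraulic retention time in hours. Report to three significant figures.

Steady-state biomass mass balance: V·X·(1 + k_d·θ_c) = Y·Q·(S₀ − S)·θ_c, so V = 0.452 × 1470 × (1180 − 4.18) × 6.48 / [2100 × (1 + 0.116 × 6.48)] = 5.06×10^6 / 3679 = 1376 m³.
τ = V/Q = 1376/1470 = 0.9362 d, or 22.47 h.

τ ≈ 22.5 h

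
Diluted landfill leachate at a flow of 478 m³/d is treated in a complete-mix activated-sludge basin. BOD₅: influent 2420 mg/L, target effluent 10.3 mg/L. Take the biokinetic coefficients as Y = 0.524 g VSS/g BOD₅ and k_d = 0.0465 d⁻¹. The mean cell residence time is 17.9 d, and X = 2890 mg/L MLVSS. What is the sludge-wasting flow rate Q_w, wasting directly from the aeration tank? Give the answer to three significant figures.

From the SRT design equation V = Y Q (S₀−S) θ_c / [X (1 + k_d θ_c)] = 0.524 × 478 × (2420 − 10.3) × 17.9 / [2890 × (1 + 0.0465 × 17.9)] = 1.08×10^7 / 5295 = 2040 m³.
With mixed-liquor wasting, θ_c = V/Q_w, so Q_w = V/θ_c = 2040/17.9 = 114.0 m³/d.

Q_w ≈ 114 m³/d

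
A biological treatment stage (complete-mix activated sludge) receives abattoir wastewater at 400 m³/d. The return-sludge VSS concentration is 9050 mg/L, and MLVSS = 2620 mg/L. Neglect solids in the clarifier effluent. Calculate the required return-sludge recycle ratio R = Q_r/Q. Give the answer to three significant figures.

R ≈ 0.407

R = Q_r/Q = X/(X_r − X) = 2620 / (9050 − 2620) = 0.4075.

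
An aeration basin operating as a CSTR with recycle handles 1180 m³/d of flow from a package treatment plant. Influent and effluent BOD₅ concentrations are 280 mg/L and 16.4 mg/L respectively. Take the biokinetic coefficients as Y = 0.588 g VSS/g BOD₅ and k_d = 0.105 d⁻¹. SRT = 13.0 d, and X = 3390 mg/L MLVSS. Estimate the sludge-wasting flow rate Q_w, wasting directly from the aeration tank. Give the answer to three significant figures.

Rearranging the biomass balance for a CMAS with decay, V = Y·Q·ΔS·θ_c / [X·(1+k_d θ_c)] = 0.588 × 1180 × (280 − 16.4) × 13.0 / [3390 × (1 + 0.105 × 13.0)] = 2.38×10^6 / 8017 = 296.6 m³.
Wasting from the aeration tank: Q_w = V / θ_c = 296.6 / 13.0 = 22.81 m³/d.

Q_w ≈ 22.8 m³/d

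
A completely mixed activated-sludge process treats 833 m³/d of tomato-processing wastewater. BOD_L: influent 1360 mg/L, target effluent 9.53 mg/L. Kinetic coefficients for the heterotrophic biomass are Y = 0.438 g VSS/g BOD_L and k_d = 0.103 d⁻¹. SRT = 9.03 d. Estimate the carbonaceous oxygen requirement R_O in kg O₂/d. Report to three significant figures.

R_O ≈ 762 kg O₂/d

Observed yield with endogenous decay: Y_obs = Y / (1 + k_d·θ_c) = 0.438 / (1 + 0.103 × 9.03) = 0.438 / 1.930 = 0.2269 g VSS/g BOD_L.
Mass of BOD_L removed per day: Q(S₀ − S) = 833 × 1350 g/m³ = 1125 kg/d.
Net sludge production P_X = 0.2269 × 1125 = 255.3 kg VSS/d.
R_O = Q·(S₀ − S) − 1.42·P_X = 1125 − 1.42 × 255.3 = 762.4 kg O₂/d.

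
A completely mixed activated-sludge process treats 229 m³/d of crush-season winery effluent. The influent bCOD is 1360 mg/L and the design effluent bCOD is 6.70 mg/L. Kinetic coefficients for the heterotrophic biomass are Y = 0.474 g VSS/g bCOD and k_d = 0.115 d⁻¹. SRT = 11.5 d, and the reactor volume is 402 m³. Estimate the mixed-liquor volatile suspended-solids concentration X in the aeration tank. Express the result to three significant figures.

Solving the biomass balance for X: X = Y Q (S₀−S) θ_c / [V (1+k_d θ_c)] = 0.474 × 229 × (1360 − 6.70) × 11.5 / [402 × (1 + 0.115 × 11.5)] = 1809 mg/L.

X ≈ 1810 mg/L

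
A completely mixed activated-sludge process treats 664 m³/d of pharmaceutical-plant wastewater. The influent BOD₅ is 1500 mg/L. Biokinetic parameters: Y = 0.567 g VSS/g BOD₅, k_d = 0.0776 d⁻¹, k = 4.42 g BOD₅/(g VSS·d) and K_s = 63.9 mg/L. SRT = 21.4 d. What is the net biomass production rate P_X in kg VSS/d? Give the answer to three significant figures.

From the Monod/SRT balance for a CMAS, S = K_s·(1+k_d θ_c)/[θ_c·(Y k − k_d) − 1] = 63.9 × (1 + 0.0776 × 21.4) / [21.4 × (0.567 × 4.42 − 0.0776) − 1] = 170.0 / 50.97 = 3.336 mg/L.
Observed yield with endogenous decay: Y_obs = Y / (1 + k_d·θ_c) = 0.567 / (1 + 0.0776 × 21.4) = 0.567 / 2.661 = 0.2131 g VSS/g BOD₅.
Mass of BOD₅ removed per day: Q(S₀ − S) = 664 × 1497 g/m³ = 993.8 kg/d.
Net biomass production P_X = Y_obs × Q·(S₀ − S) = 0.2131 × 993.8 = 211.8 kg VSS/d.

P_X ≈ 212 kg VSS/d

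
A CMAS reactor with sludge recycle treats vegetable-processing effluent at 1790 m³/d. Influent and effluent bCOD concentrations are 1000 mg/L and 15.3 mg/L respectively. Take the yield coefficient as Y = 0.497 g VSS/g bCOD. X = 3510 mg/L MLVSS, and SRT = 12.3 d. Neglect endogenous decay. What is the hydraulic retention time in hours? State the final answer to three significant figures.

τ ≈ 41.2 h

V·X = Y·Q·ΔS·θ_c gives V = 0.497 × 1790 × (1000 − 15.3) × 12.3 / 3510 = 3070 m³.
Hydraulic retention time τ = V/Q = 3070 / 1790 = 1.715 d = 41.16 h.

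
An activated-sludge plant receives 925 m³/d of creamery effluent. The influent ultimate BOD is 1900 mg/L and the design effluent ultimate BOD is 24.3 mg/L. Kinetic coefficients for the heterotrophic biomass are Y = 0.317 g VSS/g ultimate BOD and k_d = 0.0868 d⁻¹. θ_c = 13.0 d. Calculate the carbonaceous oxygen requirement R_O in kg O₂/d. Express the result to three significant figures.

The observed yield is Y_obs = Y/(1 + k_d·θ_c) = 0.317 / (1 + 0.0868 × 13.0) = 0.317 / 2.128 = 0.1489 g VSS per g ultimate BOD removed.
Substrate removed = Q·(S₀ − S) = 925 m³/d × (1900 − 24.3) g/m³ = 1.74×10^6 g/d = 1735 kg/d.
P_X = Y_obs·Q·(S₀ − S) = 0.1489 × 1735 = 258.4 kg VSS/d.
R_O = Q·(S₀ − S) − 1.42·P_X = 1735 − 1.42 × 258.4 = 1368 kg O₂/d.

R_O ≈ 1370 kg O₂/d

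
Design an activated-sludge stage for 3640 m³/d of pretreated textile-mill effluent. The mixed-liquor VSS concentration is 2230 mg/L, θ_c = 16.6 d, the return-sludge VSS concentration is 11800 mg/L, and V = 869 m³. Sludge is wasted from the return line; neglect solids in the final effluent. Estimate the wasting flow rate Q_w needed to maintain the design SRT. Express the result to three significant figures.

Q_w ≈ 9.89 m³/d

θ_c = V·X/(Q_w·X_r) when wasting from the recycle, so Q_w = V·X/(θ_c·X_r) = 869.0 × 2230 / (16.6 × 11800) = 9.893 m³/d.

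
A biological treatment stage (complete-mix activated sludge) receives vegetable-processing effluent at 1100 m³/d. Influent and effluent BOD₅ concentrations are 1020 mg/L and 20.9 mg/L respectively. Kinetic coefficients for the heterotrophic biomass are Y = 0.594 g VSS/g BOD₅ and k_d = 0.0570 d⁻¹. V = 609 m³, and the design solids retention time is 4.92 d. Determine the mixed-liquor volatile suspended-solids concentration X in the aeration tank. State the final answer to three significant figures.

X ≈ 4120 mg/L

Solving the biomass balance for X: X = Y Q (S₀−S) θ_c / [V (1+k_d θ_c)] = 0.594 × 1100 × (1020 − 20.9) × 4.92 / [609 × (1 + 0.0570 × 4.92)] = 4119 mg/L.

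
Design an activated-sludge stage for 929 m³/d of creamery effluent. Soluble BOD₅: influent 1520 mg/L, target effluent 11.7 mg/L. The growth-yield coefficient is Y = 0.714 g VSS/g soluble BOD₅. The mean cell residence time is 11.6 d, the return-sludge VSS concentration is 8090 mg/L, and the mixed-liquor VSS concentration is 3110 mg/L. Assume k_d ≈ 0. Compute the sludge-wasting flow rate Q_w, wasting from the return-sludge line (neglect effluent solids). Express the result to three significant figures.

V·X = Y·Q·ΔS·θ_c gives V = 0.714 × 929 × (1520 − 11.7) × 11.6 / 3110 = 3732 m³.
Q_w = (V·X)/(θ_c X_r) = 3732 × 3110 / (11.6 × 8090) = 123.7 m³/d.

Q_w ≈ 124 m³/d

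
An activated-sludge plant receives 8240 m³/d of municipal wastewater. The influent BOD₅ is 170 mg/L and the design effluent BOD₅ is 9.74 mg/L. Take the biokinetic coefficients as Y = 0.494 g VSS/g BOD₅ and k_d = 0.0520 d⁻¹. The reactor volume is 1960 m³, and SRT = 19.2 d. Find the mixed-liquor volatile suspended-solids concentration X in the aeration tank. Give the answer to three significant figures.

From V·X·(1 + k_d·θ_c) = Y·Q·(S₀ − S)·θ_c: X = 0.494 × 8240 × (170 − 9.74) × 19.2 / [1960 × (1 + 0.0520 × 19.2)] = 3198 mg/L.

X ≈ 3200 mg/L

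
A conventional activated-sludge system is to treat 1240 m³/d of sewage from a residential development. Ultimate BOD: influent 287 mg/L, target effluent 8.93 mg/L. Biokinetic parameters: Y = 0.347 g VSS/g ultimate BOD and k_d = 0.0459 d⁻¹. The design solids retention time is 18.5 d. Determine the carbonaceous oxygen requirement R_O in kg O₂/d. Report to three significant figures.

The observed yield is Y_obs = Y/(1 + k_d·θ_c) = 0.347 / (1 + 0.0459 × 18.5) = 0.347 / 1.849 = 0.1877 g VSS per g ultimate BOD removed.
Q·(S₀ − S) = 1240 × (287 − 8.93) × 10⁻³ = 344.8 kg/d removed.
Biomass synthesised: P_X = Y_obs × 344.8 = 64.70 kg VSS/d.
R_O = Q·ΔS − 1.42 P_X = 344.8 − 91.88 = 252.9 kg O₂/d.

R_O ≈ 253 kg O₂/d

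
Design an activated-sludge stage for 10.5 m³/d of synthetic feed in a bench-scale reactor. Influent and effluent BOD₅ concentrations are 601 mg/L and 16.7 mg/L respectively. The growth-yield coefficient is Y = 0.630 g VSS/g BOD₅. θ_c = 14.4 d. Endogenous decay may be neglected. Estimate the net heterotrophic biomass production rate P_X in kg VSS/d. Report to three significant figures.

No decay correction is needed, so Y_obs = Y = 0.630.
Mass of BOD₅ removed per day: Q(S₀ − S) = 10.5 × 584.3 g/m³ = 6.135 kg/d.
Biomass produced: P_X = Y_obs·Q·ΔS = 0.6300 × 6.135 ≈ 3.865 kg VSS/d.

P_X ≈ 3.87 kg VSS/d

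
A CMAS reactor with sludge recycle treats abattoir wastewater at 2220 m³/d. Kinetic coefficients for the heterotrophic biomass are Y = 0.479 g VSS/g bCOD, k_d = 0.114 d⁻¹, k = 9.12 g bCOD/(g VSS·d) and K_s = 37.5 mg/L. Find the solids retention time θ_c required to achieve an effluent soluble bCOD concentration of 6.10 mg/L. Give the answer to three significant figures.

θ_c ≈ 2.01 d

From 1/θ_c = Y·k·S/(K_s + S) − k_d: Y·k·S/(K_s+S) = 0.479 × 9.12 × 6.10 / (37.5 + 6.10) = 0.6112 d⁻¹.
1/θ_c = 0.6112 − 0.114 = 0.4972 d⁻¹, so θ_c = 2.011 d.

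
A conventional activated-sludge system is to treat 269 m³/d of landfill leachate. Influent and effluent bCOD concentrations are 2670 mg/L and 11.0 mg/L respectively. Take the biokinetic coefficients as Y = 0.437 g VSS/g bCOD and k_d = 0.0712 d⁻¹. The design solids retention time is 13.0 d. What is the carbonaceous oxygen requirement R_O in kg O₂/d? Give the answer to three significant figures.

Observed yield with endogenous decay: Y_obs = Y / (1 + k_d·θ_c) = 0.437 / (1 + 0.0712 × 13.0) = 0.437 / 1.926 = 0.2269 g VSS/g bCOD.
Q·(S₀ − S) = 269 × (2670 − 11.0) × 10⁻³ = 715.3 kg/d removed.
Net sludge production P_X = 0.2269 × 715.3 = 162.3 kg VSS/d.
R_O = Q·ΔS − 1.42 P_X = 715.3 − 230.5 = 484.8 kg O₂/d.

R_O ≈ 485 kg O₂/d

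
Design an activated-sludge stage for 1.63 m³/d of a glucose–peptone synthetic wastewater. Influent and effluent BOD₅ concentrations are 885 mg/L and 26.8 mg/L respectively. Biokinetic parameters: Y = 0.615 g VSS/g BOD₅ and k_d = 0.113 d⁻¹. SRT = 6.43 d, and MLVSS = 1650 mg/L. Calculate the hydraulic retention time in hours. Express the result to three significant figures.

τ ≈ 28.6 h

From the SRT design equation V = Y Q (S₀−S) θ_c / [X (1 + k_d θ_c)] = 0.615 × 1.63 × (885 − 26.8) × 6.43 / [1650 × (1 + 0.113 × 6.43)] = 5.53×10^3 / 2849 = 1.942 m³.
Hydraulic retention time τ = V/Q = 1.942 / 1.63 = 1.191 d = 28.59 h.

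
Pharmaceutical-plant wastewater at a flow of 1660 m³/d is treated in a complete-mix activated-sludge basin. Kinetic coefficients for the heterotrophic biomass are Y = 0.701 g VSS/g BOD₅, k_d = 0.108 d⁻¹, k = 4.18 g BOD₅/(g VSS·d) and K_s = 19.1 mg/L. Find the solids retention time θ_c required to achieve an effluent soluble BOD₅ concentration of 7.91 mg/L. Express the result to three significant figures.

θ_c ≈ 1.33 d

From 1/θ_c = Y·k·S/(K_s + S) − k_d: Y·k·S/(K_s+S) = 0.701 × 4.18 × 7.91 / (19.1 + 7.91) = 0.8581 d⁻¹.
θ_c = 1/(μ − k_d) = 1/(0.8581 − 0.108) = 1/0.7501 = 1.333 d.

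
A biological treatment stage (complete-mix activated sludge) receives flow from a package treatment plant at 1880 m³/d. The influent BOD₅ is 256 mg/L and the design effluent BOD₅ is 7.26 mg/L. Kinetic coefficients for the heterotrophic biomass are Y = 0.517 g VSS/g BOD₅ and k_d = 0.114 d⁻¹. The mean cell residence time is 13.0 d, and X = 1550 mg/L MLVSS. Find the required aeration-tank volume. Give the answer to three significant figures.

V ≈ 817 m³

From the SRT design equation V = Y Q (S₀−S) θ_c / [X (1 + k_d θ_c)] = 0.517 × 1880 × (256 − 7.26) × 13.0 / [1550 × (1 + 0.114 × 13.0)] = 3.14×10^6 / 3847 = 817.0 m³.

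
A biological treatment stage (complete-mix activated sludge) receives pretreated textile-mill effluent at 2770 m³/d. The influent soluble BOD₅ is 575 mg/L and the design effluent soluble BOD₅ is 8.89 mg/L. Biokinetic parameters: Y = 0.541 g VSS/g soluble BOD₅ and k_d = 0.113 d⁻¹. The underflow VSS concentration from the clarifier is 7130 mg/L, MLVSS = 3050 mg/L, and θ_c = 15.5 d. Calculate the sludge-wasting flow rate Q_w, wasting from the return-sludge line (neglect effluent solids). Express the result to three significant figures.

Q_w ≈ 43.2 m³/d

From the SRT design equation V = Y Q (S₀−S) θ_c / [X (1 + k_d θ_c)] = 0.541 × 2770 × (575 − 8.89) × 15.5 / [3050 × (1 + 0.113 × 15.5)] = 1.31×10^7 / 8392 = 1567 m³.
θ_c = V·X/(Q_w·X_r) when wasting from the recycle, so Q_w = V·X/(θ_c·X_r) = 1567 × 3050 / (15.5 × 7130) = 43.24 m³/d.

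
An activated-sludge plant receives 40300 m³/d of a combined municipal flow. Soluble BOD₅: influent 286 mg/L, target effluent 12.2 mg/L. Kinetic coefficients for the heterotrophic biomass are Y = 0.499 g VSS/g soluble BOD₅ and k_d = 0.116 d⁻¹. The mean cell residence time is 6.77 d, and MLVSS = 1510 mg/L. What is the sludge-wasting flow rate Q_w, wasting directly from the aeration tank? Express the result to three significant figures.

Steady-state biomass mass balance: V·X·(1 + k_d·θ_c) = Y·Q·(S₀ − S)·θ_c, so V = 0.499 × 40300 × (286 − 12.2) × 6.77 / [1510 × (1 + 0.116 × 6.77)] = 3.73×10^7 / 2696 = 13827 m³.
With mixed-liquor wasting, θ_c = V/Q_w, so Q_w = V/θ_c = 13827/6.77 = 2042 m³/d.

Q_w ≈ 2040 m³/d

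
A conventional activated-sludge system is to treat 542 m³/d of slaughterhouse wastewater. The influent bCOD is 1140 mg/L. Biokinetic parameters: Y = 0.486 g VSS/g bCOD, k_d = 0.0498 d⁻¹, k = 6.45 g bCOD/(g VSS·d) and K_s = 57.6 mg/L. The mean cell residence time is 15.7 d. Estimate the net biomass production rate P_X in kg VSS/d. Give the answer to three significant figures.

From the Monod/SRT balance for a CMAS, S = K_s·(1+k_d θ_c)/[θ_c·(Y k − k_d) − 1] = 57.6 × (1 + 0.0498 × 15.7) / [15.7 × (0.486 × 6.45 − 0.0498) − 1] = 102.6 / 47.43 = 2.164 mg/L.
Y_obs = Y / (1 + k_d θ_c) = 0.486 / (1 + 0.0498 × 15.7) = 0.486 / 1.782 = 0.2727.
Substrate removed = Q·(S₀ − S) = 542 m³/d × (1140 − 2.16) g/m³ = 6.17×10^5 g/d = 616.7 kg/d.
P_X = Y_obs · Q(S₀ − S) = 0.2727 × 616.7 = 168.2 kg VSS/d.

P_X ≈ 168 kg VSS/d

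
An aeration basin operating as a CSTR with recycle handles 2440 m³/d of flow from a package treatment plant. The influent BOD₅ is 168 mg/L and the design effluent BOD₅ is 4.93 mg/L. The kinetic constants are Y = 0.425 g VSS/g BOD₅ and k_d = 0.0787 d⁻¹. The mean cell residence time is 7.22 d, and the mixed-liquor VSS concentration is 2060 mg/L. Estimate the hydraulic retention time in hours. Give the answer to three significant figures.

Steady-state biomass mass balance: V·X·(1 + k_d·θ_c) = Y·Q·(S₀ − S)·θ_c, so V = 0.425 × 2440 × (168 − 4.93) × 7.22 / [2060 × (1 + 0.0787 × 7.22)] = 1.22×10^6 / 3231 = 377.9 m³.
Hydraulic retention time τ = V/Q = 377.9 / 2440 = 0.1549 d = 3.717 h.

τ ≈ 3.72 h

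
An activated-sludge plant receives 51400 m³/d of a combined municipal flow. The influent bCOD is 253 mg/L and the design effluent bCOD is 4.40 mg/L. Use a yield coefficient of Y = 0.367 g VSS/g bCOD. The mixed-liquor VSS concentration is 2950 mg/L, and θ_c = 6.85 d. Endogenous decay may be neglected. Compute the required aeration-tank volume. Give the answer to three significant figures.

V ≈ 10900 m³

With k_d = 0 the design equation reduces to V = Y Q (S₀−S) θ_c / X = 0.367 × 51400 × (253 − 4.40) × 6.85 / 2950 = 10889 m³.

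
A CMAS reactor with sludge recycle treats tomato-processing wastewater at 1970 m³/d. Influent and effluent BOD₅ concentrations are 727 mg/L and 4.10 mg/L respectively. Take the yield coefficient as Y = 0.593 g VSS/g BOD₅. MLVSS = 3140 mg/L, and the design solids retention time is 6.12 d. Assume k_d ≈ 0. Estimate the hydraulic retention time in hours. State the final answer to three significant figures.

τ ≈ 20.1 h

V·X = Y·Q·ΔS·θ_c gives V = 0.593 × 1970 × (727 − 4.10) × 6.12 / 3140 = 1646 m³.
Hydraulic retention time τ = V/Q = 1646 / 1970 = 0.8355 d = 20.05 h.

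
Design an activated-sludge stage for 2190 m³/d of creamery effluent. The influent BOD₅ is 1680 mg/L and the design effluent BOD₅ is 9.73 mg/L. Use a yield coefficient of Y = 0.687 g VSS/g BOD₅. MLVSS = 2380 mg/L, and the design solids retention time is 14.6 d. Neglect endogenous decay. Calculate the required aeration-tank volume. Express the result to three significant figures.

V ≈ 15400 m³

Biomass mass balance (decay neglected): V·X = Y·Q·(S₀ − S)·θ_c, so V = 0.687 × 2190 × (1680 − 9.73) × 14.6 / 2380 = 15416 m³.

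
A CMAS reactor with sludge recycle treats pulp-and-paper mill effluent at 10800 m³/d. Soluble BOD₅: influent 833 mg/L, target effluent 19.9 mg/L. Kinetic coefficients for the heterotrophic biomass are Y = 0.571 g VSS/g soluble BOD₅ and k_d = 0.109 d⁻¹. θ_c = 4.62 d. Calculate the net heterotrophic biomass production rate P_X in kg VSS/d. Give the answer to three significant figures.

Observed yield with endogenous decay: Y_obs = Y / (1 + k_d·θ_c) = 0.571 / (1 + 0.109 × 4.62) = 0.571 / 1.504 = 0.3798 g VSS/g soluble BOD₅.
ΔS = 833 − 19.9 = 813.1 mg/L, so the substrate removal rate is 10800 × 813.1/1000 = 8781 kg soluble BOD₅/d.
So the net sludge growth is P_X = 0.3798 × 8781 = 3335 kg VSS/d.

P_X ≈ 3330 kg VSS/d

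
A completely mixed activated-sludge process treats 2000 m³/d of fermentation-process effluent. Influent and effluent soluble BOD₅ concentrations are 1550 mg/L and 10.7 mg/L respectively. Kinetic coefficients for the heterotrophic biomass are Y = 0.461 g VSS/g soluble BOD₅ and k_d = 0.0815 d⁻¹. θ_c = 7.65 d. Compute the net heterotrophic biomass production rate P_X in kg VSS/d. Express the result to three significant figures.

Y_obs = Y / (1 + k_d θ_c) = 0.461 / (1 + 0.0815 × 7.65) = 0.461 / 1.623 = 0.2840.
Q·(S₀ − S) = 2000 × (1550 − 10.7) × 10⁻³ = 3079 kg/d removed.
Biomass produced: P_X = Y_obs·Q·ΔS = 0.2840 × 3079 ≈ 874.2 kg VSS/d.

P_X ≈ 874 kg VSS/d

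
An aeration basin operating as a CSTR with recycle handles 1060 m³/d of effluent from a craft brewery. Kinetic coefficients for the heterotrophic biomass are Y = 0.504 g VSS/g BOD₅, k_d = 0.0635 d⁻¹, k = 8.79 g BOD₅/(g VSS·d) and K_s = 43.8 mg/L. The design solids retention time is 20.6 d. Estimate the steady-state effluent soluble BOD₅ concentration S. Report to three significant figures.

S ≈ 1.14 mg/L

From the Monod/SRT balance for a CMAS, S = K_s·(1+k_d θ_c)/[θ_c·(Y k − k_d) − 1] = 43.8 × (1 + 0.0635 × 20.6) / [20.6 × (0.504 × 8.79 − 0.0635) − 1] = 101.1 / 88.95 = 1.136 mg/L.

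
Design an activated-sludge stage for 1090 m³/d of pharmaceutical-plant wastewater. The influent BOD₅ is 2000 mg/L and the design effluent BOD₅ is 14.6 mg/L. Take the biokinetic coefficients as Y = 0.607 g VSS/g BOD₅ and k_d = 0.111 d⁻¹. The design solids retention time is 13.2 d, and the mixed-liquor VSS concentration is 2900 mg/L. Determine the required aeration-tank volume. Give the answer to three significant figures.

V ≈ 2430 m³

From the SRT design equation V = Y Q (S₀−S) θ_c / [X (1 + k_d θ_c)] = 0.607 × 1090 × (2000 − 14.6) × 13.2 / [2900 × (1 + 0.111 × 13.2)] = 1.73×10^7 / 7149 = 2425 m³.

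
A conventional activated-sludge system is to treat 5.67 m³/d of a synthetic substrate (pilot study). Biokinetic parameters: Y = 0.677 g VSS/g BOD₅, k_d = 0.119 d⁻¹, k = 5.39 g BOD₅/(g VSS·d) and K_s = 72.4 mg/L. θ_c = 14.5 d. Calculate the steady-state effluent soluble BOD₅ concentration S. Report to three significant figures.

S ≈ 3.93 mg/L

For a completely mixed reactor with recycle the Lawrence–McCarty relation gives S = K_s·(1 + k_d·θ_c) / [θ_c·(Y·k − k_d) − 1] = 72.4 × (1 + 0.119 × 14.5) / [14.5 × (0.677 × 5.39 − 0.119) − 1] = 197.3 / 50.19 = 3.932 mg/L.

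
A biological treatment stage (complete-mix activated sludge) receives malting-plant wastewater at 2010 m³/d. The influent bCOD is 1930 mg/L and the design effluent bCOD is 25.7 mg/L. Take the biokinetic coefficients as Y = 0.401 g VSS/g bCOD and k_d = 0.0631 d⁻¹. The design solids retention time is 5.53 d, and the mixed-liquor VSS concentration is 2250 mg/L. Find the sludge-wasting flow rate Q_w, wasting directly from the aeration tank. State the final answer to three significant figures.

From the SRT design equation V = Y Q (S₀−S) θ_c / [X (1 + k_d θ_c)] = 0.401 × 2010 × (1930 − 25.7) × 5.53 / [2250 × (1 + 0.0631 × 5.53)] = 8.49×10^6 / 3035 = 2797 m³.
Wasting from the aeration tank: Q_w = V / θ_c = 2797 / 5.53 = 505.7 m³/d.

Q_w ≈ 506 m³/d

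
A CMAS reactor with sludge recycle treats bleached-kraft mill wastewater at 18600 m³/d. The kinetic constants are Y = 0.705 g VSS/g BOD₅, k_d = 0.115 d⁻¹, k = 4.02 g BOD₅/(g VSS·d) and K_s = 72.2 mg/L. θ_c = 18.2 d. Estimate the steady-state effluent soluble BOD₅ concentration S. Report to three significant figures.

Effluent substrate depends only on kinetics and SRT: S = K_s(1 + k_d θ_c) / [θ_c(Yk − k_d) − 1] = 72.2 × (1 + 0.115 × 18.2) / [18.2 × (0.705 × 4.02 − 0.115) − 1] = 223.3 / 48.49 = 4.606 mg/L.

S ≈ 4.61 mg/L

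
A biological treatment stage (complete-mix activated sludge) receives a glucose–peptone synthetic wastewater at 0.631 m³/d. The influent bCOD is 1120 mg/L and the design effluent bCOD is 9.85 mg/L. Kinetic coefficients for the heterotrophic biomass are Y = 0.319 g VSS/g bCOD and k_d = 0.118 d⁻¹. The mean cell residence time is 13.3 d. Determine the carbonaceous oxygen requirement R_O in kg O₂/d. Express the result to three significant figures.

R_O ≈ 0.577 kg O₂/d

Y_obs = Y / (1 + k_d θ_c) = 0.319 / (1 + 0.118 × 13.3) = 0.319 / 2.569 = 0.1242.
Q·(S₀ − S) = 0.631 × (1120 − 9.85) × 10⁻³ = 0.7005 kg/d removed.
Net sludge production P_X = 0.1242 × 0.7005 = 0.08697 kg VSS/d.
Carbonaceous O₂ demand = substrate oxidised − cell-mass equivalent = 0.7005 − 1.42 × 0.08697 = 0.5770 kg O₂/d.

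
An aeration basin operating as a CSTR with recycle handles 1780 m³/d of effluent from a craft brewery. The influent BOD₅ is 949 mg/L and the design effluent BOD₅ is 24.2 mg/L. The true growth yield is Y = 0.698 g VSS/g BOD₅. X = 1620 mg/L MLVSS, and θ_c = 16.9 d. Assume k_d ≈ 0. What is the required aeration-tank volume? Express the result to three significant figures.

V ≈ 12000 m³

Biomass mass balance (decay neglected): V·X = Y·Q·(S₀ − S)·θ_c, so V = 0.698 × 1780 × (949 − 24.2) × 16.9 / 1620 = 11987 m³.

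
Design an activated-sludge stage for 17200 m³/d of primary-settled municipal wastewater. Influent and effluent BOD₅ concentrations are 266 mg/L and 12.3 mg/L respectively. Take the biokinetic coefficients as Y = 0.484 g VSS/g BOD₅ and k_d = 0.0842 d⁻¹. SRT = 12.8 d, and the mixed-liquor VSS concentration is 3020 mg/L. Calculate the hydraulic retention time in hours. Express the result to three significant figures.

τ ≈ 6.01 h

From the SRT design equation V = Y Q (S₀−S) θ_c / [X (1 + k_d θ_c)] = 0.484 × 17200 × (266 − 12.3) × 12.8 / [3020 × (1 + 0.0842 × 12.8)] = 2.7×10^7 / 6275 = 4308 m³.
τ = V/Q = 4308/17200 = 0.2505 d, or 6.012 h.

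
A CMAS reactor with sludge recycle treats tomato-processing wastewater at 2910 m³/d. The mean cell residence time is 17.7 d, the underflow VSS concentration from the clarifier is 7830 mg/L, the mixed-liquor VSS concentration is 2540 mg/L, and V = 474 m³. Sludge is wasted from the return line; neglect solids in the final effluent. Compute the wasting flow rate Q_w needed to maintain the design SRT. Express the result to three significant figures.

Q_w ≈ 8.69 m³/d

Q_w = (V·X)/(θ_c X_r) = 474.0 × 2540 / (17.7 × 7830) = 8.687 m³/d.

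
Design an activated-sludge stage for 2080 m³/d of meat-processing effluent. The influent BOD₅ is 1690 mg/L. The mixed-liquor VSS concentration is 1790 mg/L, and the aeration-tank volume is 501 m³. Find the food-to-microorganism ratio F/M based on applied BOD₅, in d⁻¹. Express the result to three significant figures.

F/M ≈ 3.92 d⁻¹

F/M = applied load / biomass = Q·S₀/(V·X) = 2080 × 1690 / (501.0 × 1790) = 3.920 d⁻¹.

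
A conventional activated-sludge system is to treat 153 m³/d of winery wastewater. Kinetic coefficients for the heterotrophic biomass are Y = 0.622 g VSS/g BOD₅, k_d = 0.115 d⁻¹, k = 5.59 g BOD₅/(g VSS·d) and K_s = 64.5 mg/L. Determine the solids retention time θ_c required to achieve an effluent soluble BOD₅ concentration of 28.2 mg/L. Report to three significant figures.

Specific growth rate at S = 28.2 mg/L: μ = YkS/(K_s+S) = 0.622·5.59·28.2/(64.5+28.2) = 1.058 d⁻¹.
Then 1/θ_c = μ − k_d = 1.058 − 0.115 = 0.9427 d⁻¹, giving θ_c = 1.061 d.

θ_c ≈ 1.06 d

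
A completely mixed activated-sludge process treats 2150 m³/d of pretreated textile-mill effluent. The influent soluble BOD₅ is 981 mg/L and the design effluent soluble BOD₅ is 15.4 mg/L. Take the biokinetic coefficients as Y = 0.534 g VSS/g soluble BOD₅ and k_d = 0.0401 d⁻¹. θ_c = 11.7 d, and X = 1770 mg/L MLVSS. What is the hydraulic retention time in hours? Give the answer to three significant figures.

Steady-state biomass mass balance: V·X·(1 + k_d·θ_c) = Y·Q·(S₀ − S)·θ_c, so V = 0.534 × 2150 × (981 − 15.4) × 11.7 / [1770 × (1 + 0.0401 × 11.7)] = 1.3×10^7 / 2600 = 4988 m³.
τ = V/Q = 4988/2150 = 2.320 d, or 55.68 h.

τ ≈ 55.7 h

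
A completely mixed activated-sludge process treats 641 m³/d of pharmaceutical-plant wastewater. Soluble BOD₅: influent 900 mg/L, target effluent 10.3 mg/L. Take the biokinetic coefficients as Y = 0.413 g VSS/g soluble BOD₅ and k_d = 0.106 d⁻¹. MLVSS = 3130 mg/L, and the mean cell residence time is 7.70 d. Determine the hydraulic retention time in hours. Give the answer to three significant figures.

From the SRT design equation V = Y Q (S₀−S) θ_c / [X (1 + k_d θ_c)] = 0.413 × 641 × (900 − 10.3) × 7.70 / [3130 × (1 + 0.106 × 7.70)] = 1.81×10^6 / 5685 = 319.0 m³.
τ = V/Q = 319.0/641 = 0.4977 d, or 11.95 h.

τ ≈ 11.9 h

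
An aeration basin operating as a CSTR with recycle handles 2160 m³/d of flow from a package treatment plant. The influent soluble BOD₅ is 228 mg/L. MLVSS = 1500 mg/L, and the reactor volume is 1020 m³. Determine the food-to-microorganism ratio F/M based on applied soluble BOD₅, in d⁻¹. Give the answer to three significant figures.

F/M ≈ 0.322 d⁻¹

F/M = applied load / biomass = Q·S₀/(V·X) = 2160 × 228 / (1020 × 1500) = 0.3219 d⁻¹.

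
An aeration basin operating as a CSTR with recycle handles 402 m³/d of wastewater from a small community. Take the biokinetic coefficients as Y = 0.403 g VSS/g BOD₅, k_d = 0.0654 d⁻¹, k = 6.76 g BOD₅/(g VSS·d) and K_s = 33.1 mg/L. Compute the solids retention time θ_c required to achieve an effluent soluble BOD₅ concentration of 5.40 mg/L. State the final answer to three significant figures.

θ_c ≈ 3.16 d

Specific growth rate at S = 5.40 mg/L: μ = YkS/(K_s+S) = 0.403·6.76·5.40/(33.1+5.40) = 0.3821 d⁻¹.
Then 1/θ_c = μ − k_d = 0.3821 − 0.0654 = 0.3167 d⁻¹, giving θ_c = 3.157 d.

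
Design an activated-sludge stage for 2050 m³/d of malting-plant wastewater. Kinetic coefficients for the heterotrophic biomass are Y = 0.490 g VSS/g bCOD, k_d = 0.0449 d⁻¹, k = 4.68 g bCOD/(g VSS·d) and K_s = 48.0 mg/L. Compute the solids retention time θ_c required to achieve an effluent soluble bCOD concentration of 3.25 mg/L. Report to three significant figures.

θ_c ≈ 9.95 d

From 1/θ_c = Y·k·S/(K_s + S) − k_d: Y·k·S/(K_s+S) = 0.490 × 4.68 × 3.25 / (48.0 + 3.25) = 0.1454 d⁻¹.
Then 1/θ_c = μ − k_d = 0.1454 − 0.0449 = 0.1005 d⁻¹, giving θ_c = 9.948 d.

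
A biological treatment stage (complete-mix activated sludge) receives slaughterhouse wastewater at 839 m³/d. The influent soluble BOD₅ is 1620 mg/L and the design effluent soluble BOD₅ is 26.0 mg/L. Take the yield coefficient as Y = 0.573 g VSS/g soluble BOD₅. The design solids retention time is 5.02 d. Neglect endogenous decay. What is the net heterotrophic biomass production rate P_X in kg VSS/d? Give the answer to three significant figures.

No decay correction is needed, so Y_obs = Y = 0.573.
Substrate removed = Q·(S₀ − S) = 839 m³/d × (1620 − 26.0) g/m³ = 1.34×10^6 g/d = 1337 kg/d.
Net biomass production P_X = Y_obs × Q·(S₀ − S) = 0.5730 × 1337 = 766.3 kg VSS/d.

P_X ≈ 766 kg VSS/d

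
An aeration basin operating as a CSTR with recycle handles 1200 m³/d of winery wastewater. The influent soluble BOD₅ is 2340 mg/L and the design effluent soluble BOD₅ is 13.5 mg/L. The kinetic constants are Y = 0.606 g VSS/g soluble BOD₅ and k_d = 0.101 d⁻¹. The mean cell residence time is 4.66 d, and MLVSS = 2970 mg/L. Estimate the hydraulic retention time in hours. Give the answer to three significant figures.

From the SRT design equation V = Y Q (S₀−S) θ_c / [X (1 + k_d θ_c)] = 0.606 × 1200 × (2340 − 13.5) × 4.66 / [2970 × (1 + 0.101 × 4.66)] = 7.88×10^6 / 4368 = 1805 m³.
Hydraulic retention time τ = V/Q = 1805 / 1200 = 1.504 d = 36.10 h.

τ ≈ 36.1 h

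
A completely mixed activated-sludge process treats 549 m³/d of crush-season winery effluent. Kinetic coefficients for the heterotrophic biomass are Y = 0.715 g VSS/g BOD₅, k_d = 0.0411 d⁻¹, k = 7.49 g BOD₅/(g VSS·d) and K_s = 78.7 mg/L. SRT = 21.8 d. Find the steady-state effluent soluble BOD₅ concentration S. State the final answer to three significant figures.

S ≈ 1.30 mg/L

Effluent substrate depends only on kinetics and SRT: S = K_s(1 + k_d θ_c) / [θ_c(Yk − k_d) − 1] = 78.7 × (1 + 0.0411 × 21.8) / [21.8 × (0.715 × 7.49 − 0.0411) − 1] = 149.2 / 114.9 = 1.299 mg/L.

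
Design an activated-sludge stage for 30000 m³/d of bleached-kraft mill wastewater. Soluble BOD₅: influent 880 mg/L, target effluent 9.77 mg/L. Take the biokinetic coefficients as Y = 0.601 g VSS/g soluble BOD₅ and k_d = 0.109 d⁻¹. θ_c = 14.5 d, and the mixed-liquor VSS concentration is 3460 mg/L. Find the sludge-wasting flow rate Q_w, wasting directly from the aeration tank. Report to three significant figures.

Q_w ≈ 1760 m³/d

Steady-state biomass mass balance: V·X·(1 + k_d·θ_c) = Y·Q·(S₀ − S)·θ_c, so V = 0.601 × 30000 × (880 − 9.77) × 14.5 / [3460 × (1 + 0.109 × 14.5)] = 2.28×10^8 / 8929 = 25481 m³.
For wasting at MLVSS concentration, Q_w = V/θ_c = 25481/14.5 = 1757 m³/d.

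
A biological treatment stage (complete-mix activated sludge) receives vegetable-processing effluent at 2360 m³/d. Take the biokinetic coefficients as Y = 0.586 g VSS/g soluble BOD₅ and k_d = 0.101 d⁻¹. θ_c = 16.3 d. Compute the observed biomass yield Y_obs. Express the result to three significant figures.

Y_obs ≈ 0.221 g VSS/g soluble BOD₅

Y_obs = Y / (1 + k_d θ_c) = 0.586 / (1 + 0.101 × 16.3) = 0.586 / 2.646 = 0.2214.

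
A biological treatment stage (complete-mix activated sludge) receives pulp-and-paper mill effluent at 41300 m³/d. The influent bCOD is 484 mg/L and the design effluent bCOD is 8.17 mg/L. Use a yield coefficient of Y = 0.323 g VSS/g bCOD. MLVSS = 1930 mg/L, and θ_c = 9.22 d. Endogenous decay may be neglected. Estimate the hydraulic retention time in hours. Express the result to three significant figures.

V·X = Y·Q·ΔS·θ_c gives V = 0.323 × 41300 × (484 − 8.17) × 9.22 / 1930 = 30323 m³.
HRT = V/Q = 30323 m³ / 41300 m³·d⁻¹ = 0.7342 d × 24 = 17.62 h.

τ ≈ 17.6 h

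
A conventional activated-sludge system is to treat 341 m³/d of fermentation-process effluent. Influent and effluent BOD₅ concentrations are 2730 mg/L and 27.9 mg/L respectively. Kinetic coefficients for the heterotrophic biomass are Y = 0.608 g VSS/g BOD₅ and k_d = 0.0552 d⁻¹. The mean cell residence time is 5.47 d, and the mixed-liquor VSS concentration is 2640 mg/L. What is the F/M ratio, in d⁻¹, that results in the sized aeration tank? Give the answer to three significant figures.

F/M ≈ 0.396 d⁻¹

From the SRT design equation V = Y Q (S₀−S) θ_c / [X (1 + k_d θ_c)] = 0.608 × 341 × (2730 − 27.9) × 5.47 / [2640 × (1 + 0.0552 × 5.47)] = 3.06×10^6 / 3437 = 891.6 m³.
F/M = applied load / biomass = Q·S₀/(V·X) = 341 × 2730 / (891.6 × 2640) = 0.3955 d⁻¹.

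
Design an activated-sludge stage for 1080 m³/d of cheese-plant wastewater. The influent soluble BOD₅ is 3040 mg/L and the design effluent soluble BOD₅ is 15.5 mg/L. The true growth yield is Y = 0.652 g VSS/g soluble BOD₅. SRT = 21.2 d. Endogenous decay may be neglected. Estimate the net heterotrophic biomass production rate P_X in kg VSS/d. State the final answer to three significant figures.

With endogenous decay neglected, the observed yield equals the true yield: Y_obs = Y = 0.652 g VSS/g soluble BOD₅.
Q·(S₀ − S) = 1080 × (3040 − 15.5) × 10⁻³ = 3266 kg/d removed.
P_X = Y_obs · Q(S₀ − S) = 0.6520 × 3266 = 2130 kg VSS/d.

P_X ≈ 2130 kg VSS/d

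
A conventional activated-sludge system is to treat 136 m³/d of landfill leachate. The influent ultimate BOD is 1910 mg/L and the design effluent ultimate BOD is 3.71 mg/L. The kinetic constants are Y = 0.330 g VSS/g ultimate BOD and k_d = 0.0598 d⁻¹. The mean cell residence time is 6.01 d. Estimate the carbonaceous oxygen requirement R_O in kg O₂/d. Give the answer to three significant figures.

R_O ≈ 170 kg O₂/d

Correct the yield for decay: Y_obs = Y/(1 + k_d θ_c) = 0.330 / (1 + 0.0598 × 6.01) = 0.330 / 1.359 = 0.2428.
ΔS = 1910 − 3.71 = 1906 mg/L, so the substrate removal rate is 136 × 1906/1000 = 259.3 kg ultimate BOD/d.
P_X = Y_obs·Q·(S₀ − S) = 0.2428 × 259.3 = 62.94 kg VSS/d.
R_O = Q·(S₀ − S) − 1.42·P_X = 259.3 − 1.42 × 62.94 = 169.9 kg O₂/d.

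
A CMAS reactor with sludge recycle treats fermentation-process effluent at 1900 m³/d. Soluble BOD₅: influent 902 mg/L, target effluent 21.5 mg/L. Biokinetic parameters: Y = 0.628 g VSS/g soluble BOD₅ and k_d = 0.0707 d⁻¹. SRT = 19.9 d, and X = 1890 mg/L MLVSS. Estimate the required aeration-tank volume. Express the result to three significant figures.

From the SRT design equation V = Y Q (S₀−S) θ_c / [X (1 + k_d θ_c)] = 0.628 × 1900 × (902 − 21.5) × 19.9 / [1890 × (1 + 0.0707 × 19.9)] = 2.09×10^7 / 4549 = 4596 m³.

V ≈ 4600 m³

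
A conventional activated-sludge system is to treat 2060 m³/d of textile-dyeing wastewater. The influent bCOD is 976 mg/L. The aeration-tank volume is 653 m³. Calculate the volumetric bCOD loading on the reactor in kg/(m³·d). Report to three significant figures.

L_v ≈ 3.08 kg bCOD/(m³·d)

Applied bCOD load per unit volume = Q·S₀/V = (2060 × 976/1000)/653.0 = 3.079 kg bCOD·m⁻³·d⁻¹.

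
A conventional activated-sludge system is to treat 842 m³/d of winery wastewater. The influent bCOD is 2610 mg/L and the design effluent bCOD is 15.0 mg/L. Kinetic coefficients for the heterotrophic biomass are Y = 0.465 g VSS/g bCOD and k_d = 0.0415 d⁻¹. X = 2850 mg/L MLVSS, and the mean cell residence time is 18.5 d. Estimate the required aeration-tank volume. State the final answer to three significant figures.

Rearranging the biomass balance for a CMAS with decay, V = Y·Q·ΔS·θ_c / [X·(1+k_d θ_c)] = 0.465 × 842 × (2610 − 15.0) × 18.5 / [2850 × (1 + 0.0415 × 18.5)] = 1.88×10^7 / 5038 = 3731 m³.

V ≈ 3730 m³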